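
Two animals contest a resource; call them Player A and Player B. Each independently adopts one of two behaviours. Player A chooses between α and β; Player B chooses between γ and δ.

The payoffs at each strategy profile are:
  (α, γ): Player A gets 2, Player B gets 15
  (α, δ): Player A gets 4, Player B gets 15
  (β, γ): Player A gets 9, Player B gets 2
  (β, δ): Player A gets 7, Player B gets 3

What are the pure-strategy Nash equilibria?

(β, δ)

(α, γ): Player A prefers β (9 > 2) — not an equilibrium.
(α, δ): Player A prefers β (7 > 4) — not an equilibrium.
(β, γ): Player B prefers δ (3 > 2) — not an equilibrium.
(β, δ): Player A gets 7 ≥ 4 from α, and Player B gets 3 ≥ 2 from γ — Nash equilibrium.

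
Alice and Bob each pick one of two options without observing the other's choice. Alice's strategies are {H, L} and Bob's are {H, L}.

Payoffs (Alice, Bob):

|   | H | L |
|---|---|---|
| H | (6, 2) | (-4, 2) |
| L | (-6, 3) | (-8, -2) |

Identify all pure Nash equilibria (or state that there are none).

(H, H) and (H, L)

(H, H): Alice gets 6 ≥ -6 from L, and Bob gets 2 ≥ 2 from L — Nash equilibrium.
(H, L): Alice gets -4 ≥ -8 from L, and Bob gets 2 ≥ 2 from H — Nash equilibrium.
(L, H): Alice prefers H (6 > -6) — not an equilibrium.
(L, L): Alice prefers H (-4 > -8); Bob prefers H (3 > -2) — not an equilibrium.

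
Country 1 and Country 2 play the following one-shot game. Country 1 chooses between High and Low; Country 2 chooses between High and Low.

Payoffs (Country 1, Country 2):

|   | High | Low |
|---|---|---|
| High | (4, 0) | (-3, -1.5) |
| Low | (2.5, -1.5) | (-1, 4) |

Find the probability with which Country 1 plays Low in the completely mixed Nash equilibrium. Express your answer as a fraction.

Let r be the probability that Country 1 plays High. In a completely mixed equilibrium, Country 2 must be indifferent between High and Low.
Country 2's expected payoff from High is −1.5(1−r); from Low it is −1.5r + 4(1−r).
Setting these equal: 1.5r − 1.5 = −5.5r + 4, so r = 11/14.
Therefore Country 1 plays Low with probability 1 − 11/14 = 3/14.

3/14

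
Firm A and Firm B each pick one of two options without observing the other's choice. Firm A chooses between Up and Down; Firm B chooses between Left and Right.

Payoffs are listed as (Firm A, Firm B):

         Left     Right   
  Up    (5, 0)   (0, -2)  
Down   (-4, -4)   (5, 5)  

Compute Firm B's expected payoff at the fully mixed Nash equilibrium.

First find p, the probability Firm A plays Up, from Firm B's indifference between Left and Right: −4(1−p) = −2p + 5(1−p), giving p = 9/11.
Since Firm B is indifferent in equilibrium, Firm B's expected payoff equals the payoff from either column against (9/11, 2/11). Using Left: −4(2/11) = -8/11.

-8/11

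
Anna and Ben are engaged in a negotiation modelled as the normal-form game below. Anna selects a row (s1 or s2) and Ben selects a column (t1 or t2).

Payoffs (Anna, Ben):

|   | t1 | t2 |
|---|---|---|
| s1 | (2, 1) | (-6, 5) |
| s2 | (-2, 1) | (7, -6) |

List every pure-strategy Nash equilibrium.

(s1, t1): Ben prefers t2 (5 > 1) — not an equilibrium.
(s1, t2): Anna prefers s2 (7 > -6) — not an equilibrium.
(s2, t1): Anna prefers s1 (2 > -2) — not an equilibrium.
(s2, t2): Ben prefers t1 (1 > -6) — not an equilibrium.

none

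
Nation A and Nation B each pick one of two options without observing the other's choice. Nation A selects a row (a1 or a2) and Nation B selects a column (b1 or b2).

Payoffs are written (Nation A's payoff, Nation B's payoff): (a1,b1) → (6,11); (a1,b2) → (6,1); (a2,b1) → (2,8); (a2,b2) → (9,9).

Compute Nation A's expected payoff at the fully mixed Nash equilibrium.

First find q, the probability Nation B plays b1, from Nation A's indifference between a1 and a2: 6q + 6(1−q) = 2q + 9(1−q), giving q = 3/7.
Since Nation A is indifferent in equilibrium, Nation A's expected payoff equals the payoff from either row against (3/7, 4/7). Using a1: 6(3/7) + 6(4/7) = 6.

6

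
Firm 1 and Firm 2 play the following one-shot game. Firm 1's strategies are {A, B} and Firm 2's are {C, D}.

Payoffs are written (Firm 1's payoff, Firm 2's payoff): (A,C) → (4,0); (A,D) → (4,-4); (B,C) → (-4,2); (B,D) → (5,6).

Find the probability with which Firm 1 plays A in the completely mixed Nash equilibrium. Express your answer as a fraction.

Let r be the probability that Firm 1 plays A. In a completely mixed equilibrium, Firm 2 must be indifferent between C and D.
Firm 2's expected payoff from C is 2(1−r); from D it is −4r + 6(1−r).
Setting these equal: −2r + 2 = −10r + 6, so r = 1/2.

1/2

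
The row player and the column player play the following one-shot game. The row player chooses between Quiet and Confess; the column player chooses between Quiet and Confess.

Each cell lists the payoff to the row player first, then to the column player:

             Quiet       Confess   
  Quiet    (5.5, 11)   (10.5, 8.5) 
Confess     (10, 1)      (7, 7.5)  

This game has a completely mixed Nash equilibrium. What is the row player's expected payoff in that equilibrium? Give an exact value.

133/16

First find q, the probability the column player plays Quiet, from the row player's indifference between Quiet and Confess: 5.5q + 10.5(1−q) = 10q + 7(1−q), giving q = 7/16.
Since the row player is indifferent in equilibrium, the row player's expected payoff equals the payoff from either row against (7/16, 9/16). Using Quiet: 5.5(7/16) + 10.5(9/16) = 133/16.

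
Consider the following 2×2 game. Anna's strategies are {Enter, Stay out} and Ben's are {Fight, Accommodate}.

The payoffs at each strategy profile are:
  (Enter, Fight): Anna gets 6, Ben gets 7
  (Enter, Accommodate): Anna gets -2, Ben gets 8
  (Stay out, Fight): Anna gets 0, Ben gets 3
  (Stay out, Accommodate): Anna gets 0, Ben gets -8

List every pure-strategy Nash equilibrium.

(Enter, Fight): Ben prefers Accommodate (8 > 7) — not an equilibrium.
(Enter, Accommodate): Anna prefers Stay out (0 > -2) — not an equilibrium.
(Stay out, Fight): Anna prefers Enter (6 > 0) — not an equilibrium.
(Stay out, Accommodate): Ben prefers Fight (3 > -8) — not an equilibrium.

none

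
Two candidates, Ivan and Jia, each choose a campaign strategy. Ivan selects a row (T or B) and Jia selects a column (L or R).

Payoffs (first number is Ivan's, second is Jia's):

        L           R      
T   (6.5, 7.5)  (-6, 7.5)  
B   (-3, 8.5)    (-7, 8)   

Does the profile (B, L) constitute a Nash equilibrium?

At (B, L), Ivan earns -3; switching to T would give 6.5, so Ivan would deviate.
Jia earns 8.5; switching to R would give 8, so Jia has no profitable deviation.
Since at least one player can profitably deviate, this is not a Nash equilibrium.

No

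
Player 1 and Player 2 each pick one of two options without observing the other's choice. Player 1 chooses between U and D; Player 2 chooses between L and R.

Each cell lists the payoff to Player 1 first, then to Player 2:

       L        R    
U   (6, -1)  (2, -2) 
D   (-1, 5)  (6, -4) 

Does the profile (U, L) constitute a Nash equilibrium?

At (U, L), Player 1 earns 6; switching to D would give -1, so Player 1 has no profitable deviation.
Player 2 earns -1; switching to R would give -2, so Player 2 has no profitable deviation.
Neither player can gain by a unilateral deviation, so this profile is a Nash equilibrium.

Yes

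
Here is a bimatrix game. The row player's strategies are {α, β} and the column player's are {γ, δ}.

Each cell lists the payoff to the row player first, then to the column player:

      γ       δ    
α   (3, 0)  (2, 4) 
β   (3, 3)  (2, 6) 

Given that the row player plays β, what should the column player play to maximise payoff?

δ

Against β, the column player earns 3 from γ and 6 from δ.
So δ is the best response.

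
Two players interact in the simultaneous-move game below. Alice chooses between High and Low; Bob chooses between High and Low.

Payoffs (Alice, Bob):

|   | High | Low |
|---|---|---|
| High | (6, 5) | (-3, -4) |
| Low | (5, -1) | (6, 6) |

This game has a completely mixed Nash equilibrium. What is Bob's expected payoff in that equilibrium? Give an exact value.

13/8

First find p, the probability Alice plays High, from Bob's indifference between High and Low: 5p − (1−p) = −4p + 6(1−p), giving p = 7/16.
Since Bob is indifferent in equilibrium, Bob's expected payoff equals the payoff from either column against (7/16, 9/16). Using High: 5(7/16) − (9/16) = 13/8.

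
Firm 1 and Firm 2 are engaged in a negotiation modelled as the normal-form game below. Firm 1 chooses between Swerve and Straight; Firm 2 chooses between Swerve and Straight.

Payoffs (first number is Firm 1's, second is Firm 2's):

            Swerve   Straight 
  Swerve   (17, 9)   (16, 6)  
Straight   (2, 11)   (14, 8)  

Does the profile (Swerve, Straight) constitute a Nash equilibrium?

No

At (Swerve, Straight), Firm 1 earns 16; switching to Straight would give 14, so Firm 1 has no profitable deviation.
Firm 2 earns 6; switching to Swerve would give 9, so Firm 2 would deviate.
Since at least one player can profitably deviate, this is not a Nash equilibrium.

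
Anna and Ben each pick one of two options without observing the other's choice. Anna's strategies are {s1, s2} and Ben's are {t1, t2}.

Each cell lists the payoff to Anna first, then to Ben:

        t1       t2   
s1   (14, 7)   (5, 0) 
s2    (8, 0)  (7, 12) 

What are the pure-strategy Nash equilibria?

(s1, t1): Anna gets 14 ≥ 8 from s2, and Ben gets 7 ≥ 0 from t2 — Nash equilibrium.
(s1, t2): Anna prefers s2 (7 > 5); Ben prefers t1 (7 > 0) — not an equilibrium.
(s2, t1): Anna prefers s1 (14 > 8); Ben prefers t2 (12 > 0) — not an equilibrium.
(s2, t2): Anna gets 7 ≥ 5 from s1, and Ben gets 12 ≥ 0 from t1 — Nash equilibrium.

(s1, t1) and (s2, t2)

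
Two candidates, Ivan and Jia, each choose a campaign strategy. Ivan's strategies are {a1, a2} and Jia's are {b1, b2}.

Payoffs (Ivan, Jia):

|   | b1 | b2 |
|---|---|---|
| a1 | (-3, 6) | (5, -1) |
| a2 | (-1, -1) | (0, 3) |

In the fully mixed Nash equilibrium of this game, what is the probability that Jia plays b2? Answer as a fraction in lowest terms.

2/7

Let y be the probability that Jia plays b1. In a completely mixed equilibrium, Ivan must be indifferent between a1 and a2.
Ivan's expected payoff from a1 is −3y + 5(1−y); from a2 it is −y.
Setting these equal: −8y + 5 = −y, so y = 5/7.
Therefore Jia plays b2 with probability 1 − 5/7 = 2/7.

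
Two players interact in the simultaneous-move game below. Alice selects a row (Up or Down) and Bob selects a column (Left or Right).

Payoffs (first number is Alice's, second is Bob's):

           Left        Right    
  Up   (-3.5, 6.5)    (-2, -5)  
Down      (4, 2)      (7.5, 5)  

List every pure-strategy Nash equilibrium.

(Down, Right)

(Up, Left): Alice prefers Down (4 > -3.5) — not an equilibrium.
(Up, Right): Alice prefers Down (7.5 > -2); Bob prefers Left (6.5 > -5) — not an equilibrium.
(Down, Left): Bob prefers Right (5 > 2) — not an equilibrium.
(Down, Right): Alice gets 7.5 ≥ -2 from Up, and Bob gets 5 ≥ 2 from Left — Nash equilibrium.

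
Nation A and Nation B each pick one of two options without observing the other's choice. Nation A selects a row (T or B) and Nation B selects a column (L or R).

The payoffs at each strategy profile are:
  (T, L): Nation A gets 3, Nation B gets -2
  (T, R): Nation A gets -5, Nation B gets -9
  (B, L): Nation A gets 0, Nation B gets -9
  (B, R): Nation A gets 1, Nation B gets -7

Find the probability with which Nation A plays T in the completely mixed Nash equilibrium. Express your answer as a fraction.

2/9

Let p be the probability that Nation A plays T. In a completely mixed equilibrium, Nation B must be indifferent between L and R.
Nation B's expected payoff from L is −2p − 9(1−p); from R it is −9p − 7(1−p).
Setting these equal: 7p − 9 = −2p − 7, so p = 2/9.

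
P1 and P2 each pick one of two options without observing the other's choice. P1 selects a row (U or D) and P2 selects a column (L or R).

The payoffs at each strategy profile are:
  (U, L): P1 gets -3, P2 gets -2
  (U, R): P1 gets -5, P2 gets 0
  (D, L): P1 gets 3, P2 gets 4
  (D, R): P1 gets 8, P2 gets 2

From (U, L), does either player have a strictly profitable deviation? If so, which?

P1 at (U, L) earns -3; deviating to D yields 3 — a strict improvement.
P2 earns -2; deviating to R yields 0 — a strict improvement.
Both P1 and P2 have strictly profitable deviations.

Both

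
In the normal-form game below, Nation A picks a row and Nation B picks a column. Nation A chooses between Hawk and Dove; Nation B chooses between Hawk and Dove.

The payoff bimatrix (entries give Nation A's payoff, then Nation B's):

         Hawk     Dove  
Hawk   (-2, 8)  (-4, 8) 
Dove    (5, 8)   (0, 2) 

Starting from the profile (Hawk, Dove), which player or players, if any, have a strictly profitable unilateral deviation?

Nation A at (Hawk, Dove) earns -4; deviating to Dove yields 0 — a strict improvement.
Nation B earns 8; deviating to Hawk yields 8 — not better.
Only Nation A has a strictly profitable deviation.

Nation A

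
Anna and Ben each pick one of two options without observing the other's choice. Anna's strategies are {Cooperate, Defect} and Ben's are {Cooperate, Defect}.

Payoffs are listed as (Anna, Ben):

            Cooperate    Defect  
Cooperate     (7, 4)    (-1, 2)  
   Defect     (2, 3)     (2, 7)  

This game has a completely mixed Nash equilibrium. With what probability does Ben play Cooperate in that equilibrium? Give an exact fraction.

3/8

Let q be the probability that Ben plays Cooperate. In a completely mixed equilibrium, Anna must be indifferent between Cooperate and Defect.
Anna's expected payoff from Cooperate is 7q − (1−q); from Defect it is 2q + 2(1−q).
Setting these equal: 8q − 1 = 2, so q = 3/8.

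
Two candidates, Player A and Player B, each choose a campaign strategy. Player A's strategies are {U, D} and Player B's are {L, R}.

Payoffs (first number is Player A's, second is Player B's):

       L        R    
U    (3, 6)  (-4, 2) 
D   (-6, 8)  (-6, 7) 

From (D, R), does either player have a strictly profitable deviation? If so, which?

Player A at (D, R) earns -6; deviating to U yields -4 — a strict improvement.
Player B earns 7; deviating to L yields 8 — a strict improvement.
Both Player A and Player B have strictly profitable deviations.

Both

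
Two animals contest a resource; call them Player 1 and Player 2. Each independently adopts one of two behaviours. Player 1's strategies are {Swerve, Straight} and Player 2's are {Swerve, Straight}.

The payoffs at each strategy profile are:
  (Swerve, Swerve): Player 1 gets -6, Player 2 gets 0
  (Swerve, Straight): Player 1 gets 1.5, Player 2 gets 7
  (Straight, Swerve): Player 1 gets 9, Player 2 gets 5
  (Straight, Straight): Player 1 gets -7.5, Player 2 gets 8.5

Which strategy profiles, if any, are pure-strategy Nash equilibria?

(Swerve, Straight)

(Swerve, Swerve): Player 1 prefers Straight (9 > -6); Player 2 prefers Straight (7 > 0) — not an equilibrium.
(Swerve, Straight): Player 1 gets 1.5 ≥ -7.5 from Straight, and Player 2 gets 7 ≥ 0 from Swerve — Nash equilibrium.
(Straight, Swerve): Player 2 prefers Straight (8.5 > 5) — not an equilibrium.
(Straight, Straight): Player 1 prefers Swerve (1.5 > -7.5) — not an equilibrium.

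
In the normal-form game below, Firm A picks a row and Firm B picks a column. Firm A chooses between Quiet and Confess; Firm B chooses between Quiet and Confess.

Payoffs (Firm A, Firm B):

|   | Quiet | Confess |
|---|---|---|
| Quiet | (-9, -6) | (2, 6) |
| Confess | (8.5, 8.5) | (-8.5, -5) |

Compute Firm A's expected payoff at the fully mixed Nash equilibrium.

First find y, the probability Firm B plays Quiet, from Firm A's indifference between Quiet and Confess: −9y + 2(1−y) = 8.5y − 8.5(1−y), giving y = 3/8.
Since Firm A is indifferent in equilibrium, Firm A's expected payoff equals the payoff from either row against (3/8, 5/8). Using Quiet: −9(3/8) + 2(5/8) = -17/8.

-17/8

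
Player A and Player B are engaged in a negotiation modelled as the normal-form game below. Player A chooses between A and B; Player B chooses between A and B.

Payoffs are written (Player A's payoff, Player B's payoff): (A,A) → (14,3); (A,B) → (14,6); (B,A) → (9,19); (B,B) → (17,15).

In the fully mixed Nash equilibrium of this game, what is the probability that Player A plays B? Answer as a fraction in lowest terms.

3/7

Let p be the probability that Player A plays A. In a completely mixed equilibrium, Player B must be indifferent between A and B.
Player B's expected payoff from A is 3p + 19(1−p); from B it is 6p + 15(1−p).
Setting these equal: −16p + 19 = −9p + 15, so p = 4/7.
Therefore Player A plays B with probability 1 − 4/7 = 3/7.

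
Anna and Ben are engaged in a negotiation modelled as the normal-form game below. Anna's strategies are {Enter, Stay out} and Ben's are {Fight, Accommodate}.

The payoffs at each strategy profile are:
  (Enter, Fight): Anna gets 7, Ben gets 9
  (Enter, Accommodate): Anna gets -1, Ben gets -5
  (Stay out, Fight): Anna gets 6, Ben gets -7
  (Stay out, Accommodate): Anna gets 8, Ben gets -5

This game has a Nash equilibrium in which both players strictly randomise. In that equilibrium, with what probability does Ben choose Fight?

Let c be the probability that Ben plays Fight. In a completely mixed equilibrium, Anna must be indifferent between Enter and Stay out.
Anna's expected payoff from Enter is 7c − (1−c); from Stay out it is 6c + 8(1−c).
Setting these equal: 8c − 1 = −2c + 8, so c = 9/10.

9/10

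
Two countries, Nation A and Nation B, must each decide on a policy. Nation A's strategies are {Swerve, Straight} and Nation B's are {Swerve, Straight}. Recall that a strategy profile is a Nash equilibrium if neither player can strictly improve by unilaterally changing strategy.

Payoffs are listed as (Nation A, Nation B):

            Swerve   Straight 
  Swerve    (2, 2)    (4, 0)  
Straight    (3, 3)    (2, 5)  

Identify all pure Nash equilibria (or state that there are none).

none

(Swerve, Swerve): Nation A prefers Straight (3 > 2) — not an equilibrium.
(Swerve, Straight): Nation B prefers Swerve (2 > 0) — not an equilibrium.
(Straight, Swerve): Nation B prefers Straight (5 > 3) — not an equilibrium.
(Straight, Straight): Nation A prefers Swerve (4 > 2) — not an equilibrium.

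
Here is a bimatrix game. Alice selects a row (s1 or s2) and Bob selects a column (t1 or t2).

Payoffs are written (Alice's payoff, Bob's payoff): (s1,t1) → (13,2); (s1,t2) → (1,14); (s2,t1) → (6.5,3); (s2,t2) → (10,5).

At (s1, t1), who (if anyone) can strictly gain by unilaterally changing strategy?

Alice at (s1, t1) earns 13; deviating to s2 yields 6.5 — not better.
Bob earns 2; deviating to t2 yields 14 — a strict improvement.
Only Bob has a strictly profitable deviation.

Bob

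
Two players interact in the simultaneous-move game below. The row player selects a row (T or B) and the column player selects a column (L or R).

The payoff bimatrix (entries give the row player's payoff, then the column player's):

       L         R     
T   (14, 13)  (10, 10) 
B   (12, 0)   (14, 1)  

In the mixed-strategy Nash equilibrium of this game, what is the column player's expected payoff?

13/4

First find x, the probability the row player plays T, from the column player's indifference between L and R: 13x = 10x + (1−x), giving x = 1/4.
Since the column player is indifferent in equilibrium, the column player's expected payoff equals the payoff from either column against (1/4, 3/4). Using L: 13(1/4) = 13/4.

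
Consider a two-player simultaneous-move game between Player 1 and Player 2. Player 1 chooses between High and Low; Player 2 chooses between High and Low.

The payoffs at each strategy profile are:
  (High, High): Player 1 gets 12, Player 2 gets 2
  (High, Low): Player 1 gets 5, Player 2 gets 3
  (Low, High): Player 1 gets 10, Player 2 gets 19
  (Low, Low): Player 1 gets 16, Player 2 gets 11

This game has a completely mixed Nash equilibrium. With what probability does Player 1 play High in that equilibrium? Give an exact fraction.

Let x be the probability that Player 1 plays High. In a completely mixed equilibrium, Player 2 must be indifferent between High and Low.
Player 2's expected payoff from High is 2x + 19(1−x); from Low it is 3x + 11(1−x).
Setting these equal: −17x + 19 = −8x + 11, so x = 8/9.

8/9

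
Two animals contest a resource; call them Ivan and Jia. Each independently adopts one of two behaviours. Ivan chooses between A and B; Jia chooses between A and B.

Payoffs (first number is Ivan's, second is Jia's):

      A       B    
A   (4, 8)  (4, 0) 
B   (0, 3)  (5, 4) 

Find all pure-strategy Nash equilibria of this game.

(A, A) and (B, B)

(A, A): Ivan gets 4 ≥ 0 from B, and Jia gets 8 ≥ 0 from B — Nash equilibrium.
(A, B): Ivan prefers B (5 > 4); Jia prefers A (8 > 0) — not an equilibrium.
(B, A): Ivan prefers A (4 > 0); Jia prefers B (4 > 3) — not an equilibrium.
(B, B): Ivan gets 5 ≥ 4 from A, and Jia gets 4 ≥ 3 from A — Nash equilibrium.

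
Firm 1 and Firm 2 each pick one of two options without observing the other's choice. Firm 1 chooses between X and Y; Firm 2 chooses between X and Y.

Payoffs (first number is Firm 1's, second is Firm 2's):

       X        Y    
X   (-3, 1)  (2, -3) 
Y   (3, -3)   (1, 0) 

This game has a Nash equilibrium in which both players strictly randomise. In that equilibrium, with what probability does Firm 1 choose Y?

Let r be the probability that Firm 1 plays X. In a completely mixed equilibrium, Firm 2 must be indifferent between X and Y.
Firm 2's expected payoff from X is r − 3(1−r); from Y it is −3r.
Setting these equal: 4r − 3 = −3r, so r = 3/7.
Therefore Firm 1 plays Y with probability 1 − 3/7 = 4/7.

4/7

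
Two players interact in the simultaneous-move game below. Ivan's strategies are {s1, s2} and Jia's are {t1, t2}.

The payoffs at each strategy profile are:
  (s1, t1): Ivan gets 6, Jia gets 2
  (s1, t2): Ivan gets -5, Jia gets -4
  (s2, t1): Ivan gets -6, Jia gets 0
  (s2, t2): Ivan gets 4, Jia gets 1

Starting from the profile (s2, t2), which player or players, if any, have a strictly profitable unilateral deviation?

Ivan at (s2, t2) earns 4; deviating to s1 yields -5 — not better.
Jia earns 1; deviating to t1 yields 0 — not better.
Neither player can strictly improve; the profile is a Nash equilibrium.

Neither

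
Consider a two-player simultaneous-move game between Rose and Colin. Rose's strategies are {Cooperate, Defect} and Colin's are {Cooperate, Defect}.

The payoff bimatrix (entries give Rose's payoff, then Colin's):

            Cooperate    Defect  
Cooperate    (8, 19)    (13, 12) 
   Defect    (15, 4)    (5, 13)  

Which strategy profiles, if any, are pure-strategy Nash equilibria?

none

(Cooperate, Cooperate): Rose prefers Defect (15 > 8) — not an equilibrium.
(Cooperate, Defect): Colin prefers Cooperate (19 > 12) — not an equilibrium.
(Defect, Cooperate): Colin prefers Defect (13 > 4) — not an equilibrium.
(Defect, Defect): Rose prefers Cooperate (13 > 5) — not an equilibrium.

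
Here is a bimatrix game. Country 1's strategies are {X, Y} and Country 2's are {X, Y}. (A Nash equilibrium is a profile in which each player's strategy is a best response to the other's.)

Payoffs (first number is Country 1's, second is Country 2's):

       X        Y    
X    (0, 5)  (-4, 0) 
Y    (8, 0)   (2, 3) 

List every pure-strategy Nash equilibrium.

(X, X): Country 1 prefers Y (8 > 0) — not an equilibrium.
(X, Y): Country 1 prefers Y (2 > -4); Country 2 prefers X (5 > 0) — not an equilibrium.
(Y, X): Country 2 prefers Y (3 > 0) — not an equilibrium.
(Y, Y): Country 1 gets 2 ≥ -4 from X, and Country 2 gets 3 ≥ 0 from X — Nash equilibrium.

(Y, Y)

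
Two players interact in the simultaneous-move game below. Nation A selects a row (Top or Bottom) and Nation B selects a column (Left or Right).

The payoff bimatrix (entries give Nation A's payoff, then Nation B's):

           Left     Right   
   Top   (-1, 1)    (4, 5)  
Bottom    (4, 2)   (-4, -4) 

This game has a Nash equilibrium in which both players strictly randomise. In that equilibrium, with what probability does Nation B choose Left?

8/13

Let q be the probability that Nation B plays Left. In a completely mixed equilibrium, Nation A must be indifferent between Top and Bottom.
Nation A's expected payoff from Top is −q + 4(1−q); from Bottom it is 4q − 4(1−q).
Setting these equal: −5q + 4 = 8q − 4, so q = 8/13.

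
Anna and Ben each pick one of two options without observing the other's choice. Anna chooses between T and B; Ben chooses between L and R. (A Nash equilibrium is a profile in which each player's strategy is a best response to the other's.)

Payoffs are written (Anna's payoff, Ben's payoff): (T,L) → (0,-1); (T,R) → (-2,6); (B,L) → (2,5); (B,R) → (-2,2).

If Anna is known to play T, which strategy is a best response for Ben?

R

Against T, Ben earns -1 from L and 6 from R.
So R is the best response.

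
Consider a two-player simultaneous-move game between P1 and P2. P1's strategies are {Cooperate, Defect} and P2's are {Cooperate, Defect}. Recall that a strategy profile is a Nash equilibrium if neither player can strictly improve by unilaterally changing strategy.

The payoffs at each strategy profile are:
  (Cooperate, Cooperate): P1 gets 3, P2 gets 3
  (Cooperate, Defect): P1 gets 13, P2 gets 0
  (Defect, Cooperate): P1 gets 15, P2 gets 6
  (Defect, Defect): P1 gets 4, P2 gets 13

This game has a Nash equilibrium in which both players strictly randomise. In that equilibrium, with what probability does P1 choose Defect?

3/10

Let x be the probability that P1 plays Cooperate. In a completely mixed equilibrium, P2 must be indifferent between Cooperate and Defect.
P2's expected payoff from Cooperate is 3x + 6(1−x); from Defect it is 13(1−x).
Setting these equal: −3x + 6 = −13x + 13, so x = 7/10.
Therefore P1 plays Defect with probability 1 − 7/10 = 3/10.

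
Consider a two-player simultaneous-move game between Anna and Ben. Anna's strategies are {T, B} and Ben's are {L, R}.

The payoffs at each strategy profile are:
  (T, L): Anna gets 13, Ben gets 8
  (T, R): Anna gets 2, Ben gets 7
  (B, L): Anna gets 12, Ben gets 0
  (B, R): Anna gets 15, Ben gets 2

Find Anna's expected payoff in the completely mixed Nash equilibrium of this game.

First find y, the probability Ben plays L, from Anna's indifference between T and B: 13y + 2(1−y) = 12y + 15(1−y), giving y = 13/14.
Since Anna is indifferent in equilibrium, Anna's expected payoff equals the payoff from either row against (13/14, 1/14). Using T: 13(13/14) + 2(1/14) = 171/14.

171/14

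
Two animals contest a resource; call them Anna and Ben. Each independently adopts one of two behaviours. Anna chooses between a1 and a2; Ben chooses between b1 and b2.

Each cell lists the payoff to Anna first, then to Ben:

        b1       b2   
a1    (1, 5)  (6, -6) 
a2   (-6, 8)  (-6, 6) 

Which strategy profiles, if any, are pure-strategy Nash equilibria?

(a1, b1)

(a1, b1): Anna gets 1 ≥ -6 from a2, and Ben gets 5 ≥ -6 from b2 — Nash equilibrium.
(a1, b2): Ben prefers b1 (5 > -6) — not an equilibrium.
(a2, b1): Anna prefers a1 (1 > -6) — not an equilibrium.
(a2, b2): Anna prefers a1 (6 > -6); Ben prefers b1 (8 > 6) — not an equilibrium.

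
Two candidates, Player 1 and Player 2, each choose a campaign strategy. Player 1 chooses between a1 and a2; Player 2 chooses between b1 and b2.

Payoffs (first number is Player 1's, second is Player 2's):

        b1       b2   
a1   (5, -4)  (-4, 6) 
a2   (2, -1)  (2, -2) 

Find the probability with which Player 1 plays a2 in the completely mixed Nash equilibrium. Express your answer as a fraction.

10/11

Let x be the probability that Player 1 plays a1. In a completely mixed equilibrium, Player 2 must be indifferent between b1 and b2.
Player 2's expected payoff from b1 is −4x − (1−x); from b2 it is 6x − 2(1−x).
Setting these equal: −3x − 1 = 8x − 2, so x = 1/11.
Therefore Player 1 plays a2 with probability 1 − 1/11 = 10/11.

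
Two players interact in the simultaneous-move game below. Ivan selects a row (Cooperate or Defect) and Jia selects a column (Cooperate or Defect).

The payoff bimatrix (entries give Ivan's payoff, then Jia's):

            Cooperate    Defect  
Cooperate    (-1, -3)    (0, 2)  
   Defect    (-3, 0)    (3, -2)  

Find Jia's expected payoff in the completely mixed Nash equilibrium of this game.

First find p, the probability Ivan plays Cooperate, from Jia's indifference between Cooperate and Defect: −3p = 2p − 2(1−p), giving p = 2/7.
Since Jia is indifferent in equilibrium, Jia's expected payoff equals the payoff from either column against (2/7, 5/7). Using Cooperate: −3(2/7) = -6/7.

-6/7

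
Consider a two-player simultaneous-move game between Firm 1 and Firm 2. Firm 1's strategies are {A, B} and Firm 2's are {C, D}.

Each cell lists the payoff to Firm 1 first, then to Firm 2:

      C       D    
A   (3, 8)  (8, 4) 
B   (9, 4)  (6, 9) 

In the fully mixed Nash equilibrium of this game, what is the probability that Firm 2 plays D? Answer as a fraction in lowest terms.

3/4

Let c be the probability that Firm 2 plays C. In a completely mixed equilibrium, Firm 1 must be indifferent between A and B.
Firm 1's expected payoff from A is 3c + 8(1−c); from B it is 9c + 6(1−c).
Setting these equal: −5c + 8 = 3c + 6, so c = 1/4.
Therefore Firm 2 plays D with probability 1 − 1/4 = 3/4.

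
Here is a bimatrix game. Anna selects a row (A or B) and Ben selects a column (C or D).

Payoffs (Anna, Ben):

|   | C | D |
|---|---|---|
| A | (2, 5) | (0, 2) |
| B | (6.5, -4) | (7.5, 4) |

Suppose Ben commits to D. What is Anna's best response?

B

Against D, Anna earns 0 from A and 7.5 from B.
So B is the best response.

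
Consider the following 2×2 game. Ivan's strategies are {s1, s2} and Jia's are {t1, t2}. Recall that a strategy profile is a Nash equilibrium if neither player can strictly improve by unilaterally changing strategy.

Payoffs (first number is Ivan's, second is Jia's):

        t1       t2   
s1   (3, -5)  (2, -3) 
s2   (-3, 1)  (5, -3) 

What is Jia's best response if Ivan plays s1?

t2

Against s1, Jia earns -5 from t1 and -3 from t2.
So t2 is the best response.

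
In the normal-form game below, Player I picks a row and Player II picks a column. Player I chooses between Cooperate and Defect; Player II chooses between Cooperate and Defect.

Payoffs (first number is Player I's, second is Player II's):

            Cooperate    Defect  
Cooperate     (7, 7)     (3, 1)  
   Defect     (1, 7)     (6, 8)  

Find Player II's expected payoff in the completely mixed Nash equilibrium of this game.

7

First find p, the probability Player I plays Cooperate, from Player II's indifference between Cooperate and Defect: 7p + 7(1−p) = p + 8(1−p), giving p = 1/7.
Since Player II is indifferent in equilibrium, Player II's expected payoff equals the payoff from either column against (1/7, 6/7). Using Cooperate: 7(1/7) + 7(6/7) = 7.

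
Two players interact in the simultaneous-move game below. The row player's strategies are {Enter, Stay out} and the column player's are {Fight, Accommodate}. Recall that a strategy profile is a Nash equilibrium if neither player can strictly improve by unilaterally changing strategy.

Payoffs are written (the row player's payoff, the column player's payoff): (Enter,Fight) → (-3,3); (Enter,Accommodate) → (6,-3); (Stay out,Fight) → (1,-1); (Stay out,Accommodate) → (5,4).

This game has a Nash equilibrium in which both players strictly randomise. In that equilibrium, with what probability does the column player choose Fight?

1/5

Let c be the probability that the column player plays Fight. In a completely mixed equilibrium, the row player must be indifferent between Enter and Stay out.
The row player's expected payoff from Enter is −3c + 6(1−c); from Stay out it is c + 5(1−c).
Setting these equal: −9c + 6 = −4c + 5, so c = 1/5.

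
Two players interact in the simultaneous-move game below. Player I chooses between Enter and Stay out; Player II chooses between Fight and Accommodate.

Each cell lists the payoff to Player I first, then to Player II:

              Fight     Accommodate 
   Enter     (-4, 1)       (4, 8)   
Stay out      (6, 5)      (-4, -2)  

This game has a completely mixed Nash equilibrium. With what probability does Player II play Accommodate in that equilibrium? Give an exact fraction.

Let y be the probability that Player II plays Fight. In a completely mixed equilibrium, Player I must be indifferent between Enter and Stay out.
Player I's expected payoff from Enter is −4y + 4(1−y); from Stay out it is 6y − 4(1−y).
Setting these equal: −8y + 4 = 10y − 4, so y = 4/9.
Therefore Player II plays Accommodate with probability 1 − 4/9 = 5/9.

5/9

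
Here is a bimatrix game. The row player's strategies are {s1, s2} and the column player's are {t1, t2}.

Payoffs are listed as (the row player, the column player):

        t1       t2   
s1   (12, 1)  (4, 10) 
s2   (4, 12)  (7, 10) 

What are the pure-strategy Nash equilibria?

(s1, t1): the column player prefers t2 (10 > 1) — not an equilibrium.
(s1, t2): the row player prefers s2 (7 > 4) — not an equilibrium.
(s2, t1): the row player prefers s1 (12 > 4) — not an equilibrium.
(s2, t2): the column player prefers t1 (12 > 10) — not an equilibrium.

none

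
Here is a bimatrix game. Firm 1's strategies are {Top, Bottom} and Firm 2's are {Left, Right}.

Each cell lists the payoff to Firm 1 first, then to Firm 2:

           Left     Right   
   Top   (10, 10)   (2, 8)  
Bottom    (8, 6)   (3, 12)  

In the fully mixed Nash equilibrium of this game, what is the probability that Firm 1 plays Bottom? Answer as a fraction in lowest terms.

Let r be the probability that Firm 1 plays Top. In a completely mixed equilibrium, Firm 2 must be indifferent between Left and Right.
Firm 2's expected payoff from Left is 10r + 6(1−r); from Right it is 8r + 12(1−r).
Setting these equal: 4r + 6 = −4r + 12, so r = 3/4.
Therefore Firm 1 plays Bottom with probability 1 − 3/4 = 1/4.

1/4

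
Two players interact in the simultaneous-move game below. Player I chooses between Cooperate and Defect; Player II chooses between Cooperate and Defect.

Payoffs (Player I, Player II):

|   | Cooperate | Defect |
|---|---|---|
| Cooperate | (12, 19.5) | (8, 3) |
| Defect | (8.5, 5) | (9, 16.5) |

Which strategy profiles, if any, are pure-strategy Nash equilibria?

(Cooperate, Cooperate): Player I gets 12 ≥ 8.5 from Defect, and Player II gets 19.5 ≥ 3 from Defect — Nash equilibrium.
(Cooperate, Defect): Player I prefers Defect (9 > 8); Player II prefers Cooperate (19.5 > 3) — not an equilibrium.
(Defect, Cooperate): Player I prefers Cooperate (12 > 8.5); Player II prefers Defect (16.5 > 5) — not an equilibrium.
(Defect, Defect): Player I gets 9 ≥ 8 from Cooperate, and Player II gets 16.5 ≥ 5 from Cooperate — Nash equilibrium.

(Cooperate, Cooperate) and (Defect, Defect)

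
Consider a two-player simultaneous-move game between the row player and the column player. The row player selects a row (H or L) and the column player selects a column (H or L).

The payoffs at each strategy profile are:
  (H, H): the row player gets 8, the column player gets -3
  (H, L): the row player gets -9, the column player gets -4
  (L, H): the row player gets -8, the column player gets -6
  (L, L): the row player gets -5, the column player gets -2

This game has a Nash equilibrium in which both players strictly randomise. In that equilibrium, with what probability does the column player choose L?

Let c be the probability that the column player plays H. In a completely mixed equilibrium, the row player must be indifferent between H and L.
The row player's expected payoff from H is 8c − 9(1−c); from L it is −8c − 5(1−c).
Setting these equal: 17c − 9 = −3c − 5, so c = 1/5.
Therefore the column player plays L with probability 1 − 1/5 = 4/5.

4/5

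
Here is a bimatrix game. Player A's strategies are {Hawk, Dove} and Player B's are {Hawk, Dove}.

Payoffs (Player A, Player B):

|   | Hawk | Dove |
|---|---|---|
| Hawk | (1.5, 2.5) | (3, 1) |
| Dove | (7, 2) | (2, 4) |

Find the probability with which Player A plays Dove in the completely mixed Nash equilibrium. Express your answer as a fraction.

Let r be the probability that Player A plays Hawk. In a completely mixed equilibrium, Player B must be indifferent between Hawk and Dove.
Player B's expected payoff from Hawk is 2.5r + 2(1−r); from Dove it is r + 4(1−r).
Setting these equal: 0.5r + 2 = −3r + 4, so r = 4/7.
Therefore Player A plays Dove with probability 1 − 4/7 = 3/7.

3/7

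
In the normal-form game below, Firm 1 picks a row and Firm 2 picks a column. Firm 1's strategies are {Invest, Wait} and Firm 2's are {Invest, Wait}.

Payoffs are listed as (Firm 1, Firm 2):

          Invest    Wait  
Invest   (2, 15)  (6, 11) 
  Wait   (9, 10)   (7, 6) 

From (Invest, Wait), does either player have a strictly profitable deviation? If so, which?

Firm 1 at (Invest, Wait) earns 6; deviating to Wait yields 7 — a strict improvement.
Firm 2 earns 11; deviating to Invest yields 15 — a strict improvement.
Both Firm 1 and Firm 2 have strictly profitable deviations.

Both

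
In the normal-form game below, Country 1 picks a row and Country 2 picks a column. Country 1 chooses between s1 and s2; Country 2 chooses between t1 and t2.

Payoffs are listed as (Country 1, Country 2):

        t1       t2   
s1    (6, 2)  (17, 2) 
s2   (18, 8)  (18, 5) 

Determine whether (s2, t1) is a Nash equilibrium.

Yes

At (s2, t1), Country 1 earns 18; switching to s1 would give 6, so Country 1 has no profitable deviation.
Country 2 earns 8; switching to t2 would give 5, so Country 2 has no profitable deviation.
Neither player can gain by a unilateral deviation, so this profile is a Nash equilibrium.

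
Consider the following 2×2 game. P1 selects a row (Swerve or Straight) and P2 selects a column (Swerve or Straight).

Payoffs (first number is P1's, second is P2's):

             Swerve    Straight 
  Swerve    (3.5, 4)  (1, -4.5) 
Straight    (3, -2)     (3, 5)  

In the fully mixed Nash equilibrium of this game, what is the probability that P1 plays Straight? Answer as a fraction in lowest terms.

Let p be the probability that P1 plays Swerve. In a completely mixed equilibrium, P2 must be indifferent between Swerve and Straight.
P2's expected payoff from Swerve is 4p − 2(1−p); from Straight it is −4.5p + 5(1−p).
Setting these equal: 6p − 2 = −9.5p + 5, so p = 14/31.
Therefore P1 plays Straight with probability 1 − 14/31 = 17/31.

17/31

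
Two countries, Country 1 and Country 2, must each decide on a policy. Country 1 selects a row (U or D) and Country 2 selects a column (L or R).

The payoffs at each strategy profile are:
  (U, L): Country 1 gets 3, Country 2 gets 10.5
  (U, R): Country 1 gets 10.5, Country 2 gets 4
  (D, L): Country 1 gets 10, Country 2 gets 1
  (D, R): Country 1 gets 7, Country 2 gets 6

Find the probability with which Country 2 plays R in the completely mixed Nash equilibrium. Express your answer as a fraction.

Let c be the probability that Country 2 plays L. In a completely mixed equilibrium, Country 1 must be indifferent between U and D.
Country 1's expected payoff from U is 3c + 10.5(1−c); from D it is 10c + 7(1−c).
Setting these equal: −7.5c + 10.5 = 3c + 7, so c = 1/3.
Therefore Country 2 plays R with probability 1 − 1/3 = 2/3.

2/3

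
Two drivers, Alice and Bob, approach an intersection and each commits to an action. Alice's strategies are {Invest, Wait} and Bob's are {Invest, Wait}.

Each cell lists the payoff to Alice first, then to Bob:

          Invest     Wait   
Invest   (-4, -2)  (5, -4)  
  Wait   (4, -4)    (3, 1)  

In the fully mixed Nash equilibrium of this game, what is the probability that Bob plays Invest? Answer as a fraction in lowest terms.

Let y be the probability that Bob plays Invest. In a completely mixed equilibrium, Alice must be indifferent between Invest and Wait.
Alice's expected payoff from Invest is −4y + 5(1−y); from Wait it is 4y + 3(1−y).
Setting these equal: −9y + 5 = y + 3, so y = 1/5.

1/5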